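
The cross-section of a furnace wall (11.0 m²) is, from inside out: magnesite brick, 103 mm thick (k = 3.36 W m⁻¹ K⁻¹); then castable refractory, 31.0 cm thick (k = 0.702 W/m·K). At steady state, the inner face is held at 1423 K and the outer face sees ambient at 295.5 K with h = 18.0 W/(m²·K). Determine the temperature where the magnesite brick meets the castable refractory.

T = 1358 K

Resistance network (inner→outer):
  R_magnesite brick = L/(kA) = 0.103/(3.36·11.0) = 0.002787 K/W
  R_castable refractory = L/(kA) = 0.310/(0.702·11.0) = 0.04015 K/W
  R_conv,out = 1/(hA) = 1/(18.0·11.0) = 0.005051 K/W
ΣR = 0.002787 + 0.04015 + 0.005051 = 0.04799 K/W
Q = ΔT/ΣR = (1423 K − 295.5 K)/0.04799 = 23490 W
From the inner boundary to the magnesite brick/castable refractory interface, ΣR_partial = 0.002787 K/W.
T_interface = T_in − Q·ΣR_partial = 1423 K − (23490)(0.002787) = 1358 K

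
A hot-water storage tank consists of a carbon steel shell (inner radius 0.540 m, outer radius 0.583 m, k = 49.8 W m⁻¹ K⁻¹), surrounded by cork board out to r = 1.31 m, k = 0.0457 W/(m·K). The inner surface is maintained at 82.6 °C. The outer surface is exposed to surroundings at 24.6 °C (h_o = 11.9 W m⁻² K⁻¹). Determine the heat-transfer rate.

Q = 34.9 W

Series thermal resistances, inner to outer:
  R_carbon steel = (1/0.540 − 1/0.583)/(4πk) = 0.1366/(4π·49.8) = 2.183×10^-4 K/W
  R_cork board = (1/0.583 − 1/1.31)/(4πk) = 0.9519/(4π·0.0457) = 1.658 K/W
  R_conv,out = 1/(4πr²h) = 1/(4π·1.31²·11.9) = 0.003897 K/W
ΣR = 2.183×10^-4 + 1.658 + 0.003897 = 1.662 K/W
Q = ΔT/ΣR = (82.6 °C − 24.6 °C)/1.662 = 34.9 W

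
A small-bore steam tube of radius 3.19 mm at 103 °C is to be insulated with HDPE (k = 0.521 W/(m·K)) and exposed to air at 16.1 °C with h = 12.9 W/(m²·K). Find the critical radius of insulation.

For a cylinder, r_cr = k_ins/h = 0.521/12.9 = 0.0404 m = 4.04 cm

r_cr = 4.04 cm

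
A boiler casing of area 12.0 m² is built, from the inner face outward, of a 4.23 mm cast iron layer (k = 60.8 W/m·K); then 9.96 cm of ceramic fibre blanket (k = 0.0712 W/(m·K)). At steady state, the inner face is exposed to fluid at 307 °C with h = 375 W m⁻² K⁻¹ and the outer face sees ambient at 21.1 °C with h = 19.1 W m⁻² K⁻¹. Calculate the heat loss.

Q = 2.36 kW

Series thermal resistances, inner to outer:
  R_conv,in = 1/(hA) = 1/(375·12.0) = 2.222×10^-4 K/W
  R_cast iron = L/(kA) = 0.00423/(60.8·12.0) = 5.798×10^-6 K/W
  R_ceramic fibre blanket = L/(kA) = 0.0996/(0.0712·12.0) = 0.1166 K/W
  R_conv,out = 1/(hA) = 1/(19.1·12.0) = 0.004363 K/W
ΣR = 2.222×10^-4 + 5.798×10^-6 + 0.1166 + 0.004363 = 0.1212 K/W
Q = ΔT/ΣR = (307 °C − 21.1 °C)/0.1212 = 2360 W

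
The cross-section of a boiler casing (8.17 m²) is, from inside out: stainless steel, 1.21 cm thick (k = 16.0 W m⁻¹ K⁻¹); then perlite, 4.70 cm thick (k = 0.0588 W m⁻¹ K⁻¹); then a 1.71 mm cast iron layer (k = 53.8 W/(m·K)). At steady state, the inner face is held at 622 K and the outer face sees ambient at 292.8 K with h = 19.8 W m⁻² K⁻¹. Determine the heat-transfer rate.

Treat each layer as a resistance in series:
  R_stainless steel = L/(kA) = 0.0121/(16.0·8.17) = 9.256×10^-5 K/W
  R_perlite = L/(kA) = 0.0470/(0.0588·8.17) = 0.09784 K/W
  R_cast iron = L/(kA) = 0.00171/(53.8·8.17) = 3.890×10^-6 K/W
  R_conv,out = 1/(hA) = 1/(19.8·8.17) = 0.006182 K/W
ΣR = 9.256×10^-5 + 0.09784 + 3.890×10^-6 + 0.006182 = 0.1041 K/W
Q = ΔT/ΣR = (622 K − 292.8 K)/0.1041 = 3160 W

Q = 3.16 kW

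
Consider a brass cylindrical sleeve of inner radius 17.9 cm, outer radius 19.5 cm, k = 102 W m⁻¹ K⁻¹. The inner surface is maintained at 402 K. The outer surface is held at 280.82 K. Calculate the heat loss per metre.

Q' = 2πk·ΔT/ln(r₂/r₁) = 2π × 102 × 121.18 / ln(0.195/0.179) = 9.07×10^5 W/m

Q' = 9.07×10^5 W/m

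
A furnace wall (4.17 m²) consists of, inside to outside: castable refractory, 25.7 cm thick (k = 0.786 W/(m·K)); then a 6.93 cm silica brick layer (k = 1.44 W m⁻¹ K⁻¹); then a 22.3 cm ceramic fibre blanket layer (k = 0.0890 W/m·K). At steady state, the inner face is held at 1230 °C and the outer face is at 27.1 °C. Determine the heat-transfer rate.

Q = 1740 W

Series thermal resistances, inner to outer:
  R_castable refractory = L/(kA) = 0.257/(0.786·4.17) = 0.07841 K/W
  R_silica brick = L/(kA) = 0.0693/(1.44·4.17) = 0.01154 K/W
  R_ceramic fibre blanket = L/(kA) = 0.223/(0.0890·4.17) = 0.6009 K/W
ΣR = 0.07841 + 0.01154 + 0.6009 = 0.6908 K/W
Q = ΔT/ΣR = (1230 °C − 27.1 °C)/0.6908 = 1740 W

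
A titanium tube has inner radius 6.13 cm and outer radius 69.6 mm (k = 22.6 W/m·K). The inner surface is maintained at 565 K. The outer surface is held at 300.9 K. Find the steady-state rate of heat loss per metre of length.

Q' = 2πk·ΔT/ln(r₂/r₁) = 2π × 22.6 × 264.1 / ln(0.0696/0.0613) = 2.95×10^5 W/m

Q' = 295 kW/m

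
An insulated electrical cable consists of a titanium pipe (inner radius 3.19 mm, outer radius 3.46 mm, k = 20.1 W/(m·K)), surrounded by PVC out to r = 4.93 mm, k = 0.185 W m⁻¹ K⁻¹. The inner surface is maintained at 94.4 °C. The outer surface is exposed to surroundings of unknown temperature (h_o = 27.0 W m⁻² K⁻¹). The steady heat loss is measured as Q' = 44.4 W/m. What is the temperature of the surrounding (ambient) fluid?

Sum the resistances:
  R'_titanium = ln(0.00346/0.00319)/(2πk) = 0.08125/(2π·20.1) = 6.433×10^-4 m·K/W
  R'_PVC = ln(0.00493/0.00346)/(2πk) = 0.3541/(2π·0.185) = 0.3046 m·K/W
  R'_conv,out = 1/(2πr h) = 1/(2π·0.00493·27.0) = 1.196 m·K/W
ΣR = 1.501 m·K/W
ΔT = Q'·ΣR = 44.4 × 1.501 = 66.64 K
Heat flows outward, so T_out = T_in − ΔT = 94.4 − 66.64 = 27.8 °C

T_out = 27.8 °C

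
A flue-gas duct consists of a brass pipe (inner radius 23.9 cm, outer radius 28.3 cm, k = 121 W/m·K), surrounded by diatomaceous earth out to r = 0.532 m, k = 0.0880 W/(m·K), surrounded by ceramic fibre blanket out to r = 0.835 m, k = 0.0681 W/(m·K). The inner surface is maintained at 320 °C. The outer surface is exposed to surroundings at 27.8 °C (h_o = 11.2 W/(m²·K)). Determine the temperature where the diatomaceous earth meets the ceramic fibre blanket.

T = 169 °C

Series thermal resistances, inner to outer:
  R'_brass = ln(0.283/0.239)/(2πk) = 0.1690/(2π·121) = 2.223×10^-4 m·K/W
  R'_diatomaceous earth = ln(0.532/0.283)/(2πk) = 0.6312/(2π·0.0880) = 1.142 m·K/W
  R'_ceramic fibre blanket = ln(0.835/0.532)/(2πk) = 0.4508/(2π·0.0681) = 1.054 m·K/W
  R'_conv,out = 1/(2πr h) = 1/(2π·0.835·11.2) = 0.01702 m·K/W
ΣR = 2.223×10^-4 + 1.142 + 1.054 + 0.01702 = 2.213 m·K/W
Q' = ΔT/ΣR = (320 °C − 27.8 °C)/2.213 = 132.0 W/m
From the inner boundary to the diatomaceous earth/ceramic fibre blanket interface, ΣR_partial = 1.142 m·K/W.
T_interface = T_in − Q'·ΣR_partial = 320 °C − (132.0)(1.142) = 169 °C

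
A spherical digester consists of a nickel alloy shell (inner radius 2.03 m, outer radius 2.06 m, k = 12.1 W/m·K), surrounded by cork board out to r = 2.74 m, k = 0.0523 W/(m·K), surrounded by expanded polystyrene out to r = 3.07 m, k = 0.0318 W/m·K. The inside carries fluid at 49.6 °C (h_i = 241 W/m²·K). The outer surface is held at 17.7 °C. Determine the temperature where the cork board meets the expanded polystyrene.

Series thermal resistances, inner to outer:
  R_conv,in = 1/(4πr²h) = 1/(4π·2.03²·241) = 8.013×10^-5 K/W
  R_nickel alloy = (1/2.03 − 1/2.06)/(4πk) = 0.007174/(4π·12.1) = 4.718×10^-5 K/W
  R_cork board = (1/2.06 − 1/2.74)/(4πk) = 0.1205/(4π·0.0523) = 0.1833 K/W
  R_expanded polystyrene = (1/2.74 − 1/3.07)/(4πk) = 0.03923/(4π·0.0318) = 0.09817 K/W
ΣR = 8.013×10^-5 + 4.718×10^-5 + 0.1833 + 0.09817 = 0.2816 K/W
Q = ΔT/ΣR = (49.6 °C − 17.7 °C)/0.2816 = 113.3 W
From the inner boundary to the cork board/expanded polystyrene interface, ΣR_partial = 0.1834 K/W.
T_interface = T_in − Q·ΣR_partial = 49.6 °C − (113.3)(0.1834) = 28.8 °C

T = 28.8 °C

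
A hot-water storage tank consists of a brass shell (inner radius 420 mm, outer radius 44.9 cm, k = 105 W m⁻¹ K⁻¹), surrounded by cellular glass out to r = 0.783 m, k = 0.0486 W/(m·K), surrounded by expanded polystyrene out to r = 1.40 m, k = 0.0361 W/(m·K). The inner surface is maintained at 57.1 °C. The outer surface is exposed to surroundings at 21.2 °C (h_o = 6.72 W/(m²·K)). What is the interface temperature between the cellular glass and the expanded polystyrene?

Series thermal resistances, inner to outer:
  R_brass = (1/0.420 − 1/0.449)/(4πk) = 0.1538/(4π·105) = 1.165×10^-4 K/W
  R_cellular glass = (1/0.449 − 1/0.783)/(4πk) = 0.9500/(4π·0.0486) = 1.556 K/W
  R_expanded polystyrene = (1/0.783 − 1/1.40)/(4πk) = 0.5629/(4π·0.0361) = 1.241 K/W
  R_conv,out = 1/(4πr²h) = 1/(4π·1.40²·6.72) = 0.006042 K/W
ΣR = 1.165×10^-4 + 1.556 + 1.241 + 0.006042 = 2.803 K/W
Q = ΔT/ΣR = (57.1 °C − 21.2 °C)/2.803 = 12.81 W
From the inner boundary to the cellular glass/expanded polystyrene interface, ΣR_partial = 1.556 K/W.
T_interface = T_in − Q·ΣR_partial = 57.1 °C − (12.81)(1.556) = 37.2 °C

T = 37.2 °C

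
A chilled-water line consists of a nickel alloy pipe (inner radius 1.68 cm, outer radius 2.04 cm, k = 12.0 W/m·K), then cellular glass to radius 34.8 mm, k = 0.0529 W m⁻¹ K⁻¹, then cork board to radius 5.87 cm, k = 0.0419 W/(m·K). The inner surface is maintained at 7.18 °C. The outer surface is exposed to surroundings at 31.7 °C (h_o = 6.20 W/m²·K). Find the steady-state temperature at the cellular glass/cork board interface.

Resistance network (inner→outer):
  R'_nickel alloy = ln(0.0204/0.0168)/(2πk) = 0.1942/(2π·12.0) = 0.002575 m·K/W
  R'_cellular glass = ln(0.0348/0.0204)/(2πk) = 0.5341/(2π·0.0529) = 1.607 m·K/W
  R'_cork board = ln(0.0587/0.0348)/(2πk) = 0.5228/(2π·0.0419) = 1.986 m·K/W
  R'_conv,out = 1/(2πr h) = 1/(2π·0.0587·6.20) = 0.4373 m·K/W
ΣR = 0.002575 + 1.607 + 1.986 + 0.4373 = 4.033 m·K/W
Q' = ΔT/ΣR = (7.18 °C − 31.7 °C)/4.033 = -6.080 W/m
From the inner boundary to the cellular glass/cork board interface, ΣR_partial = 1.610 m·K/W.
T_interface = T_in − Q'·ΣR_partial = 7.18 °C − (-6.080)(1.610) = 17.0 °C

T = 17.0 °C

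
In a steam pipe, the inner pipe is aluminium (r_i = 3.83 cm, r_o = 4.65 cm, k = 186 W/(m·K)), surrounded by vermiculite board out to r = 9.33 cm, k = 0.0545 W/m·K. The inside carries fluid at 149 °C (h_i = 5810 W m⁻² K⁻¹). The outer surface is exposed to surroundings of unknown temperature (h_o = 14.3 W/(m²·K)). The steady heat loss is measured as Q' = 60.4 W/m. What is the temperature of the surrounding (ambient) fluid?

T_out = 18.9 °C

Sum the resistances:
  R'_conv,in = 1/(2πr h) = 1/(2π·0.0383·5810) = 7.152×10^-4 m·K/W
  R'_aluminium = ln(0.0465/0.0383)/(2πk) = 0.1940/(2π·186) = 1.660×10^-4 m·K/W
  R'_vermiculite board = ln(0.0933/0.0465)/(2πk) = 0.6964/(2π·0.0545) = 2.034 m·K/W
  R'_conv,out = 1/(2πr h) = 1/(2π·0.0933·14.3) = 0.1193 m·K/W
ΣR = 2.154 m·K/W
ΔT = Q'·ΣR = 60.4 × 2.154 = 130.1 K
Heat flows outward, so T_out = T_in − ΔT = 149 − 130.1 = 18.9 °C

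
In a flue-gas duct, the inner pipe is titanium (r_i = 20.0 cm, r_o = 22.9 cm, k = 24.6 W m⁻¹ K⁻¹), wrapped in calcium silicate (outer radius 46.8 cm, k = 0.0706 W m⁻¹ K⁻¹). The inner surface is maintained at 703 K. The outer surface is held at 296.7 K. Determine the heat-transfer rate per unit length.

Resistance network (inner→outer):
  R'_titanium = ln(0.229/0.200)/(2πk) = 0.1354/(2π·24.6) = 8.760×10^-4 m·K/W
  R'_calcium silicate = ln(0.468/0.229)/(2πk) = 0.7147/(2π·0.0706) = 1.611 m·K/W
ΣR = 8.760×10^-4 + 1.611 = 1.612 m·K/W
Q' = ΔT/ΣR = (703 K − 296.7 K)/1.612 = 252 W/m

Q' = 252 W/m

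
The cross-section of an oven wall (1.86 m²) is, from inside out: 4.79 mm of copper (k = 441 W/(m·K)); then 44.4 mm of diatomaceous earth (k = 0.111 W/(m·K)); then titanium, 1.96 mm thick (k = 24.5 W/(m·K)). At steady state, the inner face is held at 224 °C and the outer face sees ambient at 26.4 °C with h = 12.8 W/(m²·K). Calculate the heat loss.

Series thermal resistances, inner to outer:
  R_copper = L/(kA) = 0.00479/(441·1.86) = 5.840×10^-6 K/W
  R_diatomaceous earth = L/(kA) = 0.0444/(0.111·1.86) = 0.2151 K/W
  R_titanium = L/(kA) = 0.00196/(24.5·1.86) = 4.301×10^-5 K/W
  R_conv,out = 1/(hA) = 1/(12.8·1.86) = 0.04200 K/W
ΣR = 5.840×10^-6 + 0.2151 + 4.301×10^-5 + 0.04200 = 0.2571 K/W
Q = ΔT/ΣR = (224 °C − 26.4 °C)/0.2571 = 769 W

Q = 769 W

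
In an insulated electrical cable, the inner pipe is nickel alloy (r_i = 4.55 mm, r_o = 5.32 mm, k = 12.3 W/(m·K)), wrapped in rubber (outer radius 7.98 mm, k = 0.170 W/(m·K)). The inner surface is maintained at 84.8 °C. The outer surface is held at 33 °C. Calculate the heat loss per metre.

Series thermal resistances, inner to outer:
  R'_nickel alloy = ln(0.00532/0.00455)/(2πk) = 0.1563/(2π·12.3) = 0.002023 m·K/W
  R'_rubber = ln(0.00798/0.00532)/(2πk) = 0.4055/(2π·0.170) = 0.3796 m·K/W
ΣR = 0.002023 + 0.3796 = 0.3816 m·K/W
Q' = ΔT/ΣR = (84.8 °C − 33 °C)/0.3816 = 136 W/m

Q' = 136 W/m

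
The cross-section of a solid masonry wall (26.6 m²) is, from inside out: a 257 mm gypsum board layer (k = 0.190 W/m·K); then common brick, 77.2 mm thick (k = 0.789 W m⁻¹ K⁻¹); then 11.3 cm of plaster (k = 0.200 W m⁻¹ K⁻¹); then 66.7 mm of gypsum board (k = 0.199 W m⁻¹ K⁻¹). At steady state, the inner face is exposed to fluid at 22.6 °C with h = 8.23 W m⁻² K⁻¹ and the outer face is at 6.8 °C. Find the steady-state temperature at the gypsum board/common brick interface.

T = 13.2 °C

Treat each layer as a resistance in series:
  R_conv,in = 1/(hA) = 1/(8.23·26.6) = 0.004568 K/W
  R_gypsum board = L/(kA) = 0.257/(0.190·26.6) = 0.05085 K/W
  R_common brick = L/(kA) = 0.0772/(0.789·26.6) = 0.003678 K/W
  R_plaster = L/(kA) = 0.113/(0.200·26.6) = 0.02124 K/W
  R_gypsum board = L/(kA) = 0.0667/(0.199·26.6) = 0.01260 K/W
ΣR = 0.004568 + 0.05085 + 0.003678 + 0.02124 + 0.01260 = 0.09294 K/W
Q = ΔT/ΣR = (22.6 °C − 6.8 °C)/0.09294 = 170.0 W
From the inner boundary to the gypsum board/common brick interface, ΣR_partial = 0.05542 K/W.
T_interface = T_in − Q·ΣR_partial = 22.6 °C − (170.0)(0.05542) = 13.2 °C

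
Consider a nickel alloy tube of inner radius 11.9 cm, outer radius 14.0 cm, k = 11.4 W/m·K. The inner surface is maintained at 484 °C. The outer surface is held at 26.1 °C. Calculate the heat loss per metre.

Q' = 202 kW/m

Q' = 2πk·ΔT/ln(r₂/r₁) = 2π × 11.4 × 457.9 / ln(0.140/0.119) = 2.02×10^5 W/m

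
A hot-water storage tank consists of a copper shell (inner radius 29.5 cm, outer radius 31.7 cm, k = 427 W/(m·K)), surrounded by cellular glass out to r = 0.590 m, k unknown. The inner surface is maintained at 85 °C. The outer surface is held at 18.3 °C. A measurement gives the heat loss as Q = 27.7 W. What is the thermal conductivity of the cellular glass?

ΣR = ΔT/Q = |85 − 18.3|/27.7 = 2.408 K/W
Known resistances:
  R_copper = (1/0.295 − 1/0.317)/(4πk) = 0.2353/(4π·427) = 4.384×10^-5 K/W
R_cellular glass = ΣR − ΣR_known = 2.408 − 4.384×10^-5 = 2.408 K/W
(1/r₁−1/r₂)/(4πk) = 2.408 ⇒ k = 1.460/(4π·2.408) = 0.0482 W/m·K

k = 0.0482 W/m·K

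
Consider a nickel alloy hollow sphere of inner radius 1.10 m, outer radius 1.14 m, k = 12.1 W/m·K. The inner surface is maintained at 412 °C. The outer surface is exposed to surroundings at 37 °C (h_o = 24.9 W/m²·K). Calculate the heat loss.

Q = 141 kW

Series thermal resistances, inner to outer:
  R_nickel alloy = (1/1.10 − 1/1.14)/(4πk) = 0.03190/(4π·12.1) = 2.098×10^-4 K/W
  R_conv,out = 1/(4πr²h) = 1/(4π·1.14²·24.9) = 0.002459 K/W
ΣR = 2.098×10^-4 + 0.002459 = 0.002669 K/W
Q = ΔT/ΣR = (412 °C − 37 °C)/0.002669 = 1.41×10^5 W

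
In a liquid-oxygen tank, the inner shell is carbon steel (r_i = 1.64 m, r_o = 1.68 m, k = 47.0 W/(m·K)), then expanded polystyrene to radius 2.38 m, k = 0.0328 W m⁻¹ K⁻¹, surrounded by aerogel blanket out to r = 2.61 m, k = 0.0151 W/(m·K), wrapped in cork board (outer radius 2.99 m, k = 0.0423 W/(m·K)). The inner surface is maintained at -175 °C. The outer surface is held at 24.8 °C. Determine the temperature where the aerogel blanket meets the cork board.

Resistance network (inner→outer):
  R_carbon steel = (1/1.64 − 1/1.68)/(4πk) = 0.01452/(4π·47.0) = 2.458×10^-5 K/W
  R_expanded polystyrene = (1/1.68 − 1/2.38)/(4πk) = 0.1751/(4π·0.0328) = 0.4247 K/W
  R_aerogel blanket = (1/2.38 − 1/2.61)/(4πk) = 0.03703/(4π·0.0151) = 0.1951 K/W
  R_cork board = (1/2.61 − 1/2.99)/(4πk) = 0.04869/(4π·0.0423) = 0.09161 K/W
ΣR = 2.458×10^-5 + 0.4247 + 0.1951 + 0.09161 = 0.7114 K/W
Q = ΔT/ΣR = (-175 °C − 24.8 °C)/0.7114 = -280.9 W
From the inner boundary to the aerogel blanket/cork board interface, ΣR_partial = 0.6198 K/W.
T_interface = T_in − Q·ΣR_partial = -175 °C − (-280.9)(0.6198) = -0.9 °C

T = -0.9 °C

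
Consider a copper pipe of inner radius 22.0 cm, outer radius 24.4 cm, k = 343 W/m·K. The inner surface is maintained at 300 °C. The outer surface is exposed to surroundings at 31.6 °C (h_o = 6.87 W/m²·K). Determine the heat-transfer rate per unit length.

Resistance network (inner→outer):
  R'_copper = ln(0.244/0.220)/(2πk) = 0.1035/(2π·343) = 4.804×10^-5 m·K/W
  R'_conv,out = 1/(2πr h) = 1/(2π·0.244·6.87) = 0.09495 m·K/W
ΣR = 4.804×10^-5 + 0.09495 = 0.09500 m·K/W
Q' = ΔT/ΣR = (300 °C − 31.6 °C)/0.09500 = 2830 W/m

Q' = 2.83 kW/m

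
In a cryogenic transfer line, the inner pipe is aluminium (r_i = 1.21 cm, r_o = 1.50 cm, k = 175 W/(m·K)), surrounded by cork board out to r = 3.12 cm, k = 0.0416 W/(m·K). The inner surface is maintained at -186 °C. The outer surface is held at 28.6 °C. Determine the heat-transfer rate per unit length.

Series thermal resistances, inner to outer:
  R'_aluminium = ln(0.0150/0.0121)/(2πk) = 0.2148/(2π·175) = 1.954×10^-4 m·K/W
  R'_cork board = ln(0.0312/0.0150)/(2πk) = 0.7324/(2π·0.0416) = 2.802 m·K/W
ΣR = 1.954×10^-4 + 2.802 = 2.802 m·K/W
Q' = ΔT/ΣR = (-186 °C − 28.6 °C)/2.802 = -76.6 W/m
(Negative Q' ⇒ heat flows inward; heat gain = 76.6 W/m.)

Q' = 76.6 W/m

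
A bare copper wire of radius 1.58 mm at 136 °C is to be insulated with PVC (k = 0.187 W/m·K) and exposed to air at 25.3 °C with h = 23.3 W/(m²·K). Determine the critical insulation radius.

For a cylinder, r_cr = k_ins/h = 0.187/23.3 = 0.00803 m = 0.803 cm

r_cr = 0.803 cm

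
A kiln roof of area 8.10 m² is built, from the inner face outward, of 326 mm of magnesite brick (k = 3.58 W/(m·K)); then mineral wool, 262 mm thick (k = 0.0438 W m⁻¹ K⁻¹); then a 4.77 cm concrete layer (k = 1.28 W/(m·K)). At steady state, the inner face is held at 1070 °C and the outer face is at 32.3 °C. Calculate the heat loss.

Resistance network (inner→outer):
  R_magnesite brick = L/(kA) = 0.326/(3.58·8.10) = 0.01124 K/W
  R_mineral wool = L/(kA) = 0.262/(0.0438·8.10) = 0.7385 K/W
  R_concrete = L/(kA) = 0.0477/(1.28·8.10) = 0.004601 K/W
ΣR = 0.01124 + 0.7385 + 0.004601 = 0.7543 K/W
Q = ΔT/ΣR = (1070 °C − 32.3 °C)/0.7543 = 1380 W

Q = 1380 W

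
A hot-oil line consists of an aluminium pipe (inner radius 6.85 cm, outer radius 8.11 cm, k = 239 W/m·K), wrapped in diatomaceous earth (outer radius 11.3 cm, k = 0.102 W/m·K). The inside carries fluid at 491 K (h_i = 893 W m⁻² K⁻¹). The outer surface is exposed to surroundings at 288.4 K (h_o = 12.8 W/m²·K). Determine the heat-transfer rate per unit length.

Q' = 321 W/m

Treat each layer as a resistance in series:
  R'_conv,in = 1/(2πr h) = 1/(2π·0.0685·893) = 0.002602 m·K/W
  R'_aluminium = ln(0.0811/0.0685)/(2πk) = 0.1688/(2π·239) = 1.124×10^-4 m·K/W
  R'_diatomaceous earth = ln(0.113/0.0811)/(2πk) = 0.3317/(2π·0.102) = 0.5176 m·K/W
  R'_conv,out = 1/(2πr h) = 1/(2π·0.113·12.8) = 0.1100 m·K/W
ΣR = 0.002602 + 1.124×10^-4 + 0.5176 + 0.1100 = 0.6303 m·K/W
Q' = ΔT/ΣR = (491 K − 288.4 K)/0.6303 = 321 W/m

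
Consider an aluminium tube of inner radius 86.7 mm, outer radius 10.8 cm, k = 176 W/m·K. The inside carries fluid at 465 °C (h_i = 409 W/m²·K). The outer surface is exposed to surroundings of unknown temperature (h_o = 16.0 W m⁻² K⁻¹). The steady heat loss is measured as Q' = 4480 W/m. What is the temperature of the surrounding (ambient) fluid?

Series resistances:
  R'_conv,in = 1/(2πr h) = 1/(2π·0.0867·409) = 0.004488 m·K/W
  R'_aluminium = ln(0.108/0.0867)/(2πk) = 0.2197/(2π·176) = 1.987×10^-4 m·K/W
  R'_conv,out = 1/(2πr h) = 1/(2π·0.108·16.0) = 0.09210 m·K/W
ΣR = 0.09679 m·K/W
ΔT = Q'·ΣR = 4480 × 0.09679 = 433.6 K
Heat flows outward, so T_out = T_in − ΔT = 465 − 433.6 = 31.4 °C

T_out = 31.4 °C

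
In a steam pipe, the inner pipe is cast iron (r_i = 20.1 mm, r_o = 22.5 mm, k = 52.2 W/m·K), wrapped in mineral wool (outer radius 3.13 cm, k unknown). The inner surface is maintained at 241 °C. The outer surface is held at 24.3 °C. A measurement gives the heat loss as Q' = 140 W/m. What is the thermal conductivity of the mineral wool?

k = 0.0339 W/m·K

ΣR = ΔT/Q' = |241 − 24.3|/140 = 1.548 m·K/W
Known resistances:
  R'_cast iron = ln(0.0225/0.0201)/(2πk) = 0.1128/(2π·52.2) = 3.439×10^-4 m·K/W
R_mineral wool = ΣR − ΣR_known = 1.548 − 3.439×10^-4 = 1.548 m·K/W
ln(r₂/r₁)/(2πk) = 1.548 ⇒ k = 0.3301/(2π·1.548) = 0.0339 W/m·K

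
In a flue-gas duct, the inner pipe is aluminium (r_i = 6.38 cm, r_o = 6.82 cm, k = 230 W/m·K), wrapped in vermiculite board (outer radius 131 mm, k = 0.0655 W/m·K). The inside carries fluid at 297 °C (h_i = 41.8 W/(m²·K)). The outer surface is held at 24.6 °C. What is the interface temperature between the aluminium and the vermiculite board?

Series thermal resistances, inner to outer:
  R'_conv,in = 1/(2πr h) = 1/(2π·0.0638·41.8) = 0.05968 m·K/W
  R'_aluminium = ln(0.0682/0.0638)/(2πk) = 0.06669/(2π·230) = 4.615×10^-5 m·K/W
  R'_vermiculite board = ln(0.131/0.0682)/(2πk) = 0.6528/(2π·0.0655) = 1.586 m·K/W
ΣR = 0.05968 + 4.615×10^-5 + 1.586 = 1.646 m·K/W
Q' = ΔT/ΣR = (297 °C − 24.6 °C)/1.646 = 165.5 W/m
From the inner boundary to the aluminium/vermiculite board interface, ΣR_partial = 0.05973 m·K/W.
T_interface = T_in − Q'·ΣR_partial = 297 °C − (165.5)(0.05973) = 287 °C

T = 287 °C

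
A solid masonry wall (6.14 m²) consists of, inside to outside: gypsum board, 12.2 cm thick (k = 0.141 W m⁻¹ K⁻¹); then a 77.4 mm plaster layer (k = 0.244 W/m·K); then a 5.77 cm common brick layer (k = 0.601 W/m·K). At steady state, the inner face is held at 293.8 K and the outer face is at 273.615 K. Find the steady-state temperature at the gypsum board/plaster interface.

Treat each layer as a resistance in series:
  R_gypsum board = L/(kA) = 0.122/(0.141·6.14) = 0.1409 K/W
  R_plaster = L/(kA) = 0.0774/(0.244·6.14) = 0.05166 K/W
  R_common brick = L/(kA) = 0.0577/(0.601·6.14) = 0.01564 K/W
ΣR = 0.1409 + 0.05166 + 0.01564 = 0.2082 K/W
Q = ΔT/ΣR = (293.8 K − 273.615 K)/0.2082 = 96.95 W
From the inner boundary to the gypsum board/plaster interface, ΣR_partial = 0.1409 K/W.
T_interface = T_in − Q·ΣR_partial = 293.8 K − (96.95)(0.1409) = 280.14 K

T = 280.14 K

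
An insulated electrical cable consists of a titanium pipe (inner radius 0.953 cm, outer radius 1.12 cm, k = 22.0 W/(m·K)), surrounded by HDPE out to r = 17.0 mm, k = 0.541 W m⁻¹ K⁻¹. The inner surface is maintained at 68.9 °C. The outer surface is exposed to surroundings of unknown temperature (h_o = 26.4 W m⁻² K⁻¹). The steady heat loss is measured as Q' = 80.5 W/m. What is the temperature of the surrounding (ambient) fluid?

Series resistances:
  R'_titanium = ln(0.0112/0.00953)/(2πk) = 0.1615/(2π·22.0) = 0.001168 m·K/W
  R'_HDPE = ln(0.0170/0.0112)/(2πk) = 0.4173/(2π·0.541) = 0.1228 m·K/W
  R'_conv,out = 1/(2πr h) = 1/(2π·0.0170·26.4) = 0.3546 m·K/W
ΣR = 0.4786 m·K/W
ΔT = Q'·ΣR = 80.5 × 0.4786 = 38.53 K
Heat flows outward, so T_out = T_in − ΔT = 68.9 − 38.53 = 30.4 °C

T_out = 30.4 °C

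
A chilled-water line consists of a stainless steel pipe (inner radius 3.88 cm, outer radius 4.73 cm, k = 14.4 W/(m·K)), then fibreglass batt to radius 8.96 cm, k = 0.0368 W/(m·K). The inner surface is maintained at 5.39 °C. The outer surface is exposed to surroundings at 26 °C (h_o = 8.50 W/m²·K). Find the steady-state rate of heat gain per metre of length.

Q' = 6.93 W/m

Resistance network (inner→outer):
  R'_stainless steel = ln(0.0473/0.0388)/(2πk) = 0.1981/(2π·14.4) = 0.002189 m·K/W
  R'_fibreglass batt = ln(0.0896/0.0473)/(2πk) = 0.6388/(2π·0.0368) = 2.763 m·K/W
  R'_conv,out = 1/(2πr h) = 1/(2π·0.0896·8.50) = 0.2090 m·K/W
ΣR = 0.002189 + 2.763 + 0.2090 = 2.974 m·K/W
Q' = ΔT/ΣR = (5.39 °C − 26 °C)/2.974 = -6.93 W/m
(Negative Q' ⇒ heat flows inward; heat gain = 6.93 W/m.)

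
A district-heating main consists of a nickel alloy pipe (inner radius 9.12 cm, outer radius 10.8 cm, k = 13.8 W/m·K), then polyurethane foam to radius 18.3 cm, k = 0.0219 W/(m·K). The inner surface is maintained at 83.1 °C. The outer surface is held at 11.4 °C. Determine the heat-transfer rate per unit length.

Q' = 18.7 W/m

Treat each layer as a resistance in series:
  R'_nickel alloy = ln(0.108/0.0912)/(2πk) = 0.1691/(2π·13.8) = 0.001950 m·K/W
  R'_polyurethane foam = ln(0.183/0.108)/(2πk) = 0.5274/(2π·0.0219) = 3.832 m·K/W
ΣR = 0.001950 + 3.832 = 3.834 m·K/W
Q' = ΔT/ΣR = (83.1 °C − 11.4 °C)/3.834 = 18.7 W/m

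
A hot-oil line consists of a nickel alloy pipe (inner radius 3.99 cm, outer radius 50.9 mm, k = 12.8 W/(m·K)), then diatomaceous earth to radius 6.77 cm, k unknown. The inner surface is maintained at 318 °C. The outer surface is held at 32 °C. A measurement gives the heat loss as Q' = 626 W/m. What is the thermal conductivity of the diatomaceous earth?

ΣR = ΔT/Q' = |318 − 32|/626 = 0.4569 m·K/W
Known resistances:
  R'_nickel alloy = ln(0.0509/0.0399)/(2πk) = 0.2435/(2π·12.8) = 0.003028 m·K/W
R_diatomaceous earth = ΣR − ΣR_known = 0.4569 − 0.003028 = 0.4539 m·K/W
ln(r₂/r₁)/(2πk) = 0.4539 ⇒ k = 0.2852/(2π·0.4539) = 0.100 W/m·K

k = 0.100 W/m·K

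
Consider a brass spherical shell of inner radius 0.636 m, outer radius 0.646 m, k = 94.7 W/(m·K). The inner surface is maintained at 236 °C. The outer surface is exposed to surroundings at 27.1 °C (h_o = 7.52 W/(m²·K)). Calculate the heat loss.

Q = 8230 W

Series thermal resistances, inner to outer:
  R_brass = (1/0.636 − 1/0.646)/(4πk) = 0.02434/(4π·94.7) = 2.045×10^-5 K/W
  R_conv,out = 1/(4πr²h) = 1/(4π·0.646²·7.52) = 0.02536 K/W
ΣR = 2.045×10^-5 + 0.02536 = 0.02538 K/W
Q = ΔT/ΣR = (236 °C − 27.1 °C)/0.02538 = 8230 W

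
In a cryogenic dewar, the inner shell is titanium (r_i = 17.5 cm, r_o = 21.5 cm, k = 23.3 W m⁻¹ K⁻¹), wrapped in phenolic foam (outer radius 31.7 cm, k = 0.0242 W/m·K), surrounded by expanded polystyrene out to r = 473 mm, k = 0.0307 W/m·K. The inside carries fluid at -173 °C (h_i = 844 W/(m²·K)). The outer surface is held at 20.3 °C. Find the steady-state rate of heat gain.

Series thermal resistances, inner to outer:
  R_conv,in = 1/(4πr²h) = 1/(4π·0.175²·844) = 0.003079 K/W
  R_titanium = (1/0.175 − 1/0.215)/(4πk) = 1.063/(4π·23.3) = 0.003631 K/W
  R_phenolic foam = (1/0.215 − 1/0.317)/(4πk) = 1.497/(4π·0.0242) = 4.921 K/W
  R_expanded polystyrene = (1/0.317 − 1/0.473)/(4πk) = 1.040/(4π·0.0307) = 2.697 K/W
ΣR = 0.003079 + 0.003631 + 4.921 + 2.697 = 7.625 K/W
Q = ΔT/ΣR = (-173 °C − 20.3 °C)/7.625 = -25.4 W
(Negative Q ⇒ heat flows inward; heat gain = 25.4 W.)

Q = 25.4 W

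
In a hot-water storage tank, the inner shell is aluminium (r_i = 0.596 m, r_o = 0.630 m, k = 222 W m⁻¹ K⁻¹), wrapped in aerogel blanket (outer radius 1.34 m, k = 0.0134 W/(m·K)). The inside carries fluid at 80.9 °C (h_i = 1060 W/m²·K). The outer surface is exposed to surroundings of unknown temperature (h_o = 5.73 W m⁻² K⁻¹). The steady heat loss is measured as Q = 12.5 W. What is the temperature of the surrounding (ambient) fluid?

Sum the resistances:
  R_conv,in = 1/(4πr²h) = 1/(4π·0.596²·1060) = 2.113×10^-4 K/W
  R_aluminium = (1/0.596 − 1/0.630)/(4πk) = 0.09055/(4π·222) = 3.246×10^-5 K/W
  R_aerogel blanket = (1/0.630 − 1/1.34)/(4πk) = 0.8410/(4π·0.0134) = 4.995 K/W
  R_conv,out = 1/(4πr²h) = 1/(4π·1.34²·5.73) = 0.007734 K/W
ΣR = 5.003 K/W
ΔT = Q·ΣR = 12.5 × 5.003 = 62.54 K
Heat flows outward, so T_out = T_in − ΔT = 80.9 − 62.54 = 18.4 °C

T_out = 18.4 °C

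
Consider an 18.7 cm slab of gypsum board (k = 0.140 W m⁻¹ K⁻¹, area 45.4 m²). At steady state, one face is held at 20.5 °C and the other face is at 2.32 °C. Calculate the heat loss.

Q = 618 W

Q = kA·ΔT/L = 0.140 × 45.4 × |20.5 °C − 2.32 °C| / 0.187 = 618 W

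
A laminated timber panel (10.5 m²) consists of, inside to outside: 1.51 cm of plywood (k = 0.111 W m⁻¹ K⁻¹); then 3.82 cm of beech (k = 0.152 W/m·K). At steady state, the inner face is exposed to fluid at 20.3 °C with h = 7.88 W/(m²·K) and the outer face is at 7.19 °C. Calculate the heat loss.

Treat each layer as a resistance in series:
  R_conv,in = 1/(hA) = 1/(7.88·10.5) = 0.01209 K/W
  R_plywood = L/(kA) = 0.0151/(0.111·10.5) = 0.01296 K/W
  R_beech = L/(kA) = 0.0382/(0.152·10.5) = 0.02393 K/W
ΣR = 0.01209 + 0.01296 + 0.02393 = 0.04898 K/W
Q = ΔT/ΣR = (20.3 °C − 7.19 °C)/0.04898 = 268 W

Q = 268 W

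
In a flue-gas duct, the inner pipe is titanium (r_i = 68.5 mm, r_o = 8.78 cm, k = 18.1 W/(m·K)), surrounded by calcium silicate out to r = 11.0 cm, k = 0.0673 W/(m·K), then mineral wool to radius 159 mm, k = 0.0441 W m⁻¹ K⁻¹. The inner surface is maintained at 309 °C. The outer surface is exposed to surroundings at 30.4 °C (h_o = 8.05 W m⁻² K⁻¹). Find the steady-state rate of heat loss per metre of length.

Q' = 140 W/m

Series thermal resistances, inner to outer:
  R'_titanium = ln(0.0878/0.0685)/(2πk) = 0.2482/(2π·18.1) = 0.002183 m·K/W
  R'_calcium silicate = ln(0.110/0.0878)/(2πk) = 0.2254/(2π·0.0673) = 0.5331 m·K/W
  R'_mineral wool = ln(0.159/0.110)/(2πk) = 0.3684/(2π·0.0441) = 1.330 m·K/W
  R'_conv,out = 1/(2πr h) = 1/(2π·0.159·8.05) = 0.1243 m·K/W
ΣR = 0.002183 + 0.5331 + 1.330 + 0.1243 = 1.990 m·K/W
Q' = ΔT/ΣR = (309 °C − 30.4 °C)/1.990 = 140 W/m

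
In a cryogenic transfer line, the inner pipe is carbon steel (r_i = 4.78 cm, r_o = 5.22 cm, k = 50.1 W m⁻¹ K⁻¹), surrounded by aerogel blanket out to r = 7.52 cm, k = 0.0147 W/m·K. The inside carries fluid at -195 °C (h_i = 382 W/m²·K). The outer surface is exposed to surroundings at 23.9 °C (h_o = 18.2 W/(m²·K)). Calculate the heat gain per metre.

Series thermal resistances, inner to outer:
  R'_conv,in = 1/(2πr h) = 1/(2π·0.0478·382) = 0.008716 m·K/W
  R'_carbon steel = ln(0.0522/0.0478)/(2πk) = 0.08806/(2π·50.1) = 2.797×10^-4 m·K/W
  R'_aerogel blanket = ln(0.0752/0.0522)/(2πk) = 0.3651/(2π·0.0147) = 3.953 m·K/W
  R'_conv,out = 1/(2πr h) = 1/(2π·0.0752·18.2) = 0.1163 m·K/W
ΣR = 0.008716 + 2.797×10^-4 + 3.953 + 0.1163 = 4.078 m·K/W
Q' = ΔT/ΣR = (-195 °C − 23.9 °C)/4.078 = -53.7 W/m
(Negative Q' ⇒ heat flows inward; heat gain = 53.7 W/m.)

Q' = 53.7 W/m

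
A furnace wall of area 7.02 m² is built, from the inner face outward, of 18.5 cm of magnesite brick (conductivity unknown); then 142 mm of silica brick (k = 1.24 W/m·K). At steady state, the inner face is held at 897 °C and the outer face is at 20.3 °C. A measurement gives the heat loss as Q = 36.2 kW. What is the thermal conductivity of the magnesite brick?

k = 3.33 W/m·K

ΣR = ΔT/Q = |897 − 20.3|/36200 = 0.02422 K/W
Known resistances:
  R_silica brick = L/(kA) = 0.142/(1.24·7.02) = 0.01631 K/W
R_magnesite brick = ΣR − ΣR_known = 0.02422 − 0.01631 = 0.007910 K/W
L/(kA) = 0.007910 ⇒ k = 0.185/(0.007910·7.02) = 3.33 W/m·K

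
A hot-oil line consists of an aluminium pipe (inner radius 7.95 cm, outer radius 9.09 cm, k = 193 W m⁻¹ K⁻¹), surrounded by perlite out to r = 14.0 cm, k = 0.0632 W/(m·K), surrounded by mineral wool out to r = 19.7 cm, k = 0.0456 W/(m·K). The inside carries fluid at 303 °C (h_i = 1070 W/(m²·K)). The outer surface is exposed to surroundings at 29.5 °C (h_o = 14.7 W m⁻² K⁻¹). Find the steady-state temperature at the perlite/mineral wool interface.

T = 175 °C

Treat each layer as a resistance in series:
  R'_conv,in = 1/(2πr h) = 1/(2π·0.0795·1070) = 0.001871 m·K/W
  R'_aluminium = ln(0.0909/0.0795)/(2πk) = 0.1340/(2π·193) = 1.105×10^-4 m·K/W
  R'_perlite = ln(0.140/0.0909)/(2πk) = 0.4319/(2π·0.0632) = 1.088 m·K/W
  R'_mineral wool = ln(0.197/0.140)/(2πk) = 0.3416/(2π·0.0456) = 1.192 m·K/W
  R'_conv,out = 1/(2πr h) = 1/(2π·0.197·14.7) = 0.05496 m·K/W
ΣR = 0.001871 + 1.105×10^-4 + 1.088 + 1.192 + 0.05496 = 2.337 m·K/W
Q' = ΔT/ΣR = (303 °C − 29.5 °C)/2.337 = 117.0 W/m
From the inner boundary to the perlite/mineral wool interface, ΣR_partial = 1.090 m·K/W.
T_interface = T_in − Q'·ΣR_partial = 303 °C − (117.0)(1.090) = 175 °C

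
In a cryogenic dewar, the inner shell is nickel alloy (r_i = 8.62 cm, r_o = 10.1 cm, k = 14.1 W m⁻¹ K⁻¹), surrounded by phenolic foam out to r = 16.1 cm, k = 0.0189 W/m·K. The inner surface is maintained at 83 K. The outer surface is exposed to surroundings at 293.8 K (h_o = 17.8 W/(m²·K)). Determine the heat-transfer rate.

Q = 13.4 W

Series thermal resistances, inner to outer:
  R_nickel alloy = (1/0.0862 − 1/0.101)/(4πk) = 1.700/(4π·14.1) = 0.009594 K/W
  R_phenolic foam = (1/0.101 − 1/0.161)/(4πk) = 3.690/(4π·0.0189) = 15.54 K/W
  R_conv,out = 1/(4πr²h) = 1/(4π·0.161²·17.8) = 0.1725 K/W
ΣR = 0.009594 + 15.54 + 0.1725 = 15.72 K/W
Q = ΔT/ΣR = (83 K − 293.8 K)/15.72 = -13.4 W
(Negative Q ⇒ heat flows inward; heat gain = 13.4 W.)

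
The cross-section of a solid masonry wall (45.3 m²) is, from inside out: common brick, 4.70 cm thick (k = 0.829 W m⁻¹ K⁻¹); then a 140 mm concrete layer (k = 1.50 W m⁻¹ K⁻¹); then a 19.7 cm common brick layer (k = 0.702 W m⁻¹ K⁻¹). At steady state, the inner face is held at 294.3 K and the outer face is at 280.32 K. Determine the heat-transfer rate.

Resistance network (inner→outer):
  R_common brick = L/(kA) = 0.0470/(0.829·45.3) = 0.001252 K/W
  R_concrete = L/(kA) = 0.140/(1.50·45.3) = 0.002060 K/W
  R_common brick = L/(kA) = 0.197/(0.702·45.3) = 0.006195 K/W
ΣR = 0.001252 + 0.002060 + 0.006195 = 0.009507 K/W
Q = ΔT/ΣR = (294.3 K − 280.32 K)/0.009507 = 1470 W

Q = 1470 W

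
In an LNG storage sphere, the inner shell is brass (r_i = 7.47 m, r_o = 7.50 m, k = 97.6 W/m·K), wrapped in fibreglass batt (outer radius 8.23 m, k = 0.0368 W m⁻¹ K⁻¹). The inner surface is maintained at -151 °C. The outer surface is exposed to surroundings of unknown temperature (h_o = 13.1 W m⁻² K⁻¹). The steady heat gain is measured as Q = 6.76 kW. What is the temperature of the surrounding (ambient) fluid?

T_out = 22.5 °C

Series resistances:
  R_brass = (1/7.47 − 1/7.50)/(4πk) = 5.355×10^-4/(4π·97.6) = 4.366×10^-7 K/W
  R_fibreglass batt = (1/7.50 − 1/8.23)/(4πk) = 0.01183/(4π·0.0368) = 0.02557 K/W
  R_conv,out = 1/(4πr²h) = 1/(4π·8.23²·13.1) = 8.968×10^-5 K/W
ΣR = 0.02566 K/W
ΔT = Q·ΣR = 6760 × 0.02566 = 173.5 K
Heat flows inward, so T_out = T_in + ΔT = -151 + 173.5 = 22.5 °C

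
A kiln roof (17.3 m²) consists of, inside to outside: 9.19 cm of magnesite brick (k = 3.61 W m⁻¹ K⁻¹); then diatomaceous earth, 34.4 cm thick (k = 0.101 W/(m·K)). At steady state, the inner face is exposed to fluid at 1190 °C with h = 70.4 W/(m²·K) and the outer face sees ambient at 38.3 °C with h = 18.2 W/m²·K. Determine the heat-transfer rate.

Q = 5.69 kW

Resistance network (inner→outer):
  R_conv,in = 1/(hA) = 1/(70.4·17.3) = 8.211×10^-4 K/W
  R_magnesite brick = L/(kA) = 0.0919/(3.61·17.3) = 0.001472 K/W
  R_diatomaceous earth = L/(kA) = 0.344/(0.101·17.3) = 0.1969 K/W
  R_conv,out = 1/(hA) = 1/(18.2·17.3) = 0.003176 K/W
ΣR = 8.211×10^-4 + 0.001472 + 0.1969 + 0.003176 = 0.2024 K/W
Q = ΔT/ΣR = (1190 °C − 38.3 °C)/0.2024 = 5690 W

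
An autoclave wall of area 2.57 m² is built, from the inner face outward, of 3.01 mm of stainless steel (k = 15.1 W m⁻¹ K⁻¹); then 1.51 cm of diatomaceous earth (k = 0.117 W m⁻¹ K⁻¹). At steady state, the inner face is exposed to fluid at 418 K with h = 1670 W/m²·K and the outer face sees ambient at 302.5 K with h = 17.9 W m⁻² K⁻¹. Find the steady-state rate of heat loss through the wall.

Q = 1600 W

Resistance network (inner→outer):
  R_conv,in = 1/(hA) = 1/(1670·2.57) = 2.330×10^-4 K/W
  R_stainless steel = L/(kA) = 0.00301/(15.1·2.57) = 7.756×10^-5 K/W
  R_diatomaceous earth = L/(kA) = 0.0151/(0.117·2.57) = 0.05022 K/W
  R_conv,out = 1/(hA) = 1/(17.9·2.57) = 0.02174 K/W
ΣR = 2.330×10^-4 + 7.756×10^-5 + 0.05022 + 0.02174 = 0.07227 K/W
Q = ΔT/ΣR = (418 K − 302.5 K)/0.07227 = 1600 W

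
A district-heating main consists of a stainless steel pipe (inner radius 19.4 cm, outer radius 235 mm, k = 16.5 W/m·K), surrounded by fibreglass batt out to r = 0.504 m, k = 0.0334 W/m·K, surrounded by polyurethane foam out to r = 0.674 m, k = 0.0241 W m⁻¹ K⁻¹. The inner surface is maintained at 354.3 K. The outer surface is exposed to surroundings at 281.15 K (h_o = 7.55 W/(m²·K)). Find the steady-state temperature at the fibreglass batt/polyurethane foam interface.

Treat each layer as a resistance in series:
  R'_stainless steel = ln(0.235/0.194)/(2πk) = 0.1917/(2π·16.5) = 0.001849 m·K/W
  R'_fibreglass batt = ln(0.504/0.235)/(2πk) = 0.7630/(2π·0.0334) = 3.636 m·K/W
  R'_polyurethane foam = ln(0.674/0.504)/(2πk) = 0.2907/(2π·0.0241) = 1.919 m·K/W
  R'_conv,out = 1/(2πr h) = 1/(2π·0.674·7.55) = 0.03128 m·K/W
ΣR = 0.001849 + 3.636 + 1.919 + 0.03128 = 5.588 m·K/W
Q' = ΔT/ΣR = (354.3 K − 281.15 K)/5.588 = 13.09 W/m
From the inner boundary to the fibreglass batt/polyurethane foam interface, ΣR_partial = 3.638 m·K/W.
T_interface = T_in − Q'·ΣR_partial = 354.3 K − (13.09)(3.638) = 306.7 K

T = 306.7 K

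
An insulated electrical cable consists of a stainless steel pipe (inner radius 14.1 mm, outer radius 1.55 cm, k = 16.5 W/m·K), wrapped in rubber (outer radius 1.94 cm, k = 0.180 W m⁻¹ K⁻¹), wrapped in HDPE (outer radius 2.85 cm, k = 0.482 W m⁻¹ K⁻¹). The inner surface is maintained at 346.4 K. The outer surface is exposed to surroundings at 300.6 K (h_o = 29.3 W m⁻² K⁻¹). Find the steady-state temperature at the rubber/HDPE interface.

Resistance network (inner→outer):
  R'_stainless steel = ln(0.0155/0.0141)/(2πk) = 0.09467/(2π·16.5) = 9.131×10^-4 m·K/W
  R'_rubber = ln(0.0194/0.0155)/(2πk) = 0.2244/(2π·0.180) = 0.1984 m·K/W
  R'_HDPE = ln(0.0285/0.0194)/(2πk) = 0.3846/(2π·0.482) = 0.1270 m·K/W
  R'_conv,out = 1/(2πr h) = 1/(2π·0.0285·29.3) = 0.1906 m·K/W
ΣR = 9.131×10^-4 + 0.1984 + 0.1270 + 0.1906 = 0.5169 m·K/W
Q' = ΔT/ΣR = (346.4 K − 300.6 K)/0.5169 = 88.61 W/m
From the inner boundary to the rubber/HDPE interface, ΣR_partial = 0.1993 m·K/W.
T_interface = T_in − Q'·ΣR_partial = 346.4 K − (88.61)(0.1993) = 328.7 K

T = 328.7 K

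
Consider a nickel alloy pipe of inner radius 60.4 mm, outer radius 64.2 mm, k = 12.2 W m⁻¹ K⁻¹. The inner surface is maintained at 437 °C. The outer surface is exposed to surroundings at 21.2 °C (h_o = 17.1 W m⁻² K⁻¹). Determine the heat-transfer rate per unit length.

Q' = 2.85 kW/m

Series thermal resistances, inner to outer:
  R'_nickel alloy = ln(0.0642/0.0604)/(2πk) = 0.06101/(2π·12.2) = 7.960×10^-4 m·K/W
  R'_conv,out = 1/(2πr h) = 1/(2π·0.0642·17.1) = 0.1450 m·K/W
ΣR = 7.960×10^-4 + 0.1450 = 0.1458 m·K/W
Q' = ΔT/ΣR = (437 °C − 21.2 °C)/0.1458 = 2850 W/m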